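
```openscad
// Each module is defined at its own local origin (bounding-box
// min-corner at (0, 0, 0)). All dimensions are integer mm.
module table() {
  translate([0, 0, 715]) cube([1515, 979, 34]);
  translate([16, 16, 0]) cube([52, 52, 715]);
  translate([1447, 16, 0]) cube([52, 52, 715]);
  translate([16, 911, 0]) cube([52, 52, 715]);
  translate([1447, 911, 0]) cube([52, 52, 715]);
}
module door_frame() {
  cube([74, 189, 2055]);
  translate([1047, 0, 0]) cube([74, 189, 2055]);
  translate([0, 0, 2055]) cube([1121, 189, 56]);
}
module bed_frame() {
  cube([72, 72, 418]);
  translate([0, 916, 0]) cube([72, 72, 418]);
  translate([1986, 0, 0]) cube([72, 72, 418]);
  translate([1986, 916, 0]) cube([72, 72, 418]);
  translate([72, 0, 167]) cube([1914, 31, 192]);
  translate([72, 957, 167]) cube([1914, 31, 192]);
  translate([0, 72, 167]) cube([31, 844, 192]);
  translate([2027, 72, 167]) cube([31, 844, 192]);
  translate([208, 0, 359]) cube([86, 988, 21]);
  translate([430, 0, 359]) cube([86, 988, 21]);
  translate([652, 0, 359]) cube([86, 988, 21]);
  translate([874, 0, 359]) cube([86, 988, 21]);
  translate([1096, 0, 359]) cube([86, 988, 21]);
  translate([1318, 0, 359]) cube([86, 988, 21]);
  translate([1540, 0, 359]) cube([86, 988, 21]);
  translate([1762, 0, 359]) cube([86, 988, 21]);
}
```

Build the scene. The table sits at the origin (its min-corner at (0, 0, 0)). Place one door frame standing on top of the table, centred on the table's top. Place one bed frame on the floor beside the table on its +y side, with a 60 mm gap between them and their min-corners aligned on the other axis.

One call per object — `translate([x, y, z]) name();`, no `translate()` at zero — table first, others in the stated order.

table();
translate([197, 395, 749]) door_frame();
translate([0, 1039, 0]) bed_frame();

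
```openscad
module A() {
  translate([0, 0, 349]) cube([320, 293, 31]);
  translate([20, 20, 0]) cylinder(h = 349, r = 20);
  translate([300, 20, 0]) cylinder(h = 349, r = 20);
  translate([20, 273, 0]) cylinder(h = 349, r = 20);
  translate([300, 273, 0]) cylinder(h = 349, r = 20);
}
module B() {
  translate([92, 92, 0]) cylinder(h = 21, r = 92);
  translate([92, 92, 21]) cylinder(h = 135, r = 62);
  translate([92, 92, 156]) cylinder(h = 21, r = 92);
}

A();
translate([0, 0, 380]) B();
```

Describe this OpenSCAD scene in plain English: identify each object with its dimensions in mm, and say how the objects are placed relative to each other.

A is a four-legged stool. The seat is 320×293 mm, 31 mm thick, top at z = 380 mm. It stands on four round legs, each 40 mm in diameter, from z = 0 to the seat underside, each leg's axis is inset half a diameter from the nearest pair of seat edges (so the leg's bounding box is flush with the corner).

B is a spool: two coaxial disc flanges of radius 92 mm and thickness 21 mm, joined by a core cylinder of radius 62 mm and height 135 mm. The lower flange rests on z = 0 and the three cylinders share a vertical axis.

The spool is on top of the stool.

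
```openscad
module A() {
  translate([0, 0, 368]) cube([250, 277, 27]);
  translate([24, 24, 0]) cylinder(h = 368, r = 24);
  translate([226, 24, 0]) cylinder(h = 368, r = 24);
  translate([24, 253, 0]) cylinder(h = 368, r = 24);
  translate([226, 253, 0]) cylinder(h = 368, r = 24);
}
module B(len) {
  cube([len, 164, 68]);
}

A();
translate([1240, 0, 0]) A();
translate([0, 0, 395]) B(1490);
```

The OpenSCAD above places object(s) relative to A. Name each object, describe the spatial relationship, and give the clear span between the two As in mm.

A is a stool. B is a beam. A beam spans the tops of two stools. The clear span between the two stools is 990 mm.

Second stool starts at x = 1240; first ends at x = 250; clear span = 1240 − 250 = 990 mm.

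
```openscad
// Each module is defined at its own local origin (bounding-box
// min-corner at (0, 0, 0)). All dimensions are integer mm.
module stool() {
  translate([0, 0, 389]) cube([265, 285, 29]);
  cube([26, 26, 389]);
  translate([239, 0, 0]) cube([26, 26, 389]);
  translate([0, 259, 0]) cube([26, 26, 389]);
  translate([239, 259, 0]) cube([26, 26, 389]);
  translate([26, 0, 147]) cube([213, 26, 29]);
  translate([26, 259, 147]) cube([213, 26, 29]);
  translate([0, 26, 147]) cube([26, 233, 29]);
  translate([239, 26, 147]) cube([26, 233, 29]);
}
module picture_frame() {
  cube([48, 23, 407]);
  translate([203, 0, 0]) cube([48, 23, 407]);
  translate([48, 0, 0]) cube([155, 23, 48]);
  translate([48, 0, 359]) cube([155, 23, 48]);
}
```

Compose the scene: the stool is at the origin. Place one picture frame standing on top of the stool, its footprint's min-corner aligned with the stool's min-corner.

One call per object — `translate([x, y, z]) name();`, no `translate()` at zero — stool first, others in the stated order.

stool();
translate([0, 0, 418]) picture_frame();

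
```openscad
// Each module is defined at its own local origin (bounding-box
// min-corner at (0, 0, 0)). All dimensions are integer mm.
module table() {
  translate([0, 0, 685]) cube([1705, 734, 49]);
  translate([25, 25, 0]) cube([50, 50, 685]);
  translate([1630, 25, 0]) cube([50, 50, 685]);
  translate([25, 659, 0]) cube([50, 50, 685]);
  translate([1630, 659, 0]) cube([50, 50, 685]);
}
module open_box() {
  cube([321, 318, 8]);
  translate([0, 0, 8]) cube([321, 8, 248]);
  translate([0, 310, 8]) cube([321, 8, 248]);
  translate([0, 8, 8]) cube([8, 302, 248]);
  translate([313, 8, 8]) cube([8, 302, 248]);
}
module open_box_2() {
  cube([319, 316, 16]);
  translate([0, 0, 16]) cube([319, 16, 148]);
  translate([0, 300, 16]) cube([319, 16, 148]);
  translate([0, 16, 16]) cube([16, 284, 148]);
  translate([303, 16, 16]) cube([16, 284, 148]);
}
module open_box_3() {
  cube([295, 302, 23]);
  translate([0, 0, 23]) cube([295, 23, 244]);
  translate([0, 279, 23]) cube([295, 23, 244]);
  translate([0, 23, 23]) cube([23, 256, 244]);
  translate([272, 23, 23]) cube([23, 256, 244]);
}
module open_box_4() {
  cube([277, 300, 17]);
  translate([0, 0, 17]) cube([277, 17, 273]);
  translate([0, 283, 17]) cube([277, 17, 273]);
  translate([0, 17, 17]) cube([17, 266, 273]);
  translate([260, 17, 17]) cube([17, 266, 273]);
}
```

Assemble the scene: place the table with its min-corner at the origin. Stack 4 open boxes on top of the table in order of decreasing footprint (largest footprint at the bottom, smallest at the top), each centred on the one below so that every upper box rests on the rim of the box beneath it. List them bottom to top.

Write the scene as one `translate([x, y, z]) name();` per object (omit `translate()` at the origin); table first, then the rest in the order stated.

table();
translate([692, 208, 734]) open_box();
translate([693, 209, 990]) open_box_2();
translate([705, 216, 1154]) open_box_3();
translate([714, 217, 1421]) open_box_4();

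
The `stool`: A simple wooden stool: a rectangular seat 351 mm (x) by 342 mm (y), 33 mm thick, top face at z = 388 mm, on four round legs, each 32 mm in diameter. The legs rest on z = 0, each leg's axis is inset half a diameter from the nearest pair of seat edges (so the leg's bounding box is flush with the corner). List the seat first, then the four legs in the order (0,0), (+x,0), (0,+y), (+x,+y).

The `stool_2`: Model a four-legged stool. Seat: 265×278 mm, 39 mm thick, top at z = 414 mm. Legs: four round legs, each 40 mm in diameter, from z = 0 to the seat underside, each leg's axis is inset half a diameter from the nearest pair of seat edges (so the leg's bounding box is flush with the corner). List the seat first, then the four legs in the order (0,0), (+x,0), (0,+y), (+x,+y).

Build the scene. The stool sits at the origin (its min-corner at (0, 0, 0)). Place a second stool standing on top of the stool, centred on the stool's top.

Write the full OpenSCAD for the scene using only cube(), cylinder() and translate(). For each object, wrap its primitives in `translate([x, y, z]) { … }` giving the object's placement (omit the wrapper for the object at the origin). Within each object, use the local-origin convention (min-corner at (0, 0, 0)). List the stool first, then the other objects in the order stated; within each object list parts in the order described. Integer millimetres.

translate([0, 0, 355]) cube([351, 342, 33]);
translate([16, 16, 0]) cylinder(h = 355, r = 16);
translate([335, 16, 0]) cylinder(h = 355, r = 16);
translate([16, 326, 0]) cylinder(h = 355, r = 16);
translate([335, 326, 0]) cylinder(h = 355, r = 16);
translate([43, 32, 388]) {
  translate([0, 0, 375]) cube([265, 278, 39]);
  translate([20, 20, 0]) cylinder(h = 375, r = 20);
  translate([245, 20, 0]) cylinder(h = 375, r = 20);
  translate([20, 258, 0]) cylinder(h = 375, r = 20);
  translate([245, 258, 0]) cylinder(h = 375, r = 20);
}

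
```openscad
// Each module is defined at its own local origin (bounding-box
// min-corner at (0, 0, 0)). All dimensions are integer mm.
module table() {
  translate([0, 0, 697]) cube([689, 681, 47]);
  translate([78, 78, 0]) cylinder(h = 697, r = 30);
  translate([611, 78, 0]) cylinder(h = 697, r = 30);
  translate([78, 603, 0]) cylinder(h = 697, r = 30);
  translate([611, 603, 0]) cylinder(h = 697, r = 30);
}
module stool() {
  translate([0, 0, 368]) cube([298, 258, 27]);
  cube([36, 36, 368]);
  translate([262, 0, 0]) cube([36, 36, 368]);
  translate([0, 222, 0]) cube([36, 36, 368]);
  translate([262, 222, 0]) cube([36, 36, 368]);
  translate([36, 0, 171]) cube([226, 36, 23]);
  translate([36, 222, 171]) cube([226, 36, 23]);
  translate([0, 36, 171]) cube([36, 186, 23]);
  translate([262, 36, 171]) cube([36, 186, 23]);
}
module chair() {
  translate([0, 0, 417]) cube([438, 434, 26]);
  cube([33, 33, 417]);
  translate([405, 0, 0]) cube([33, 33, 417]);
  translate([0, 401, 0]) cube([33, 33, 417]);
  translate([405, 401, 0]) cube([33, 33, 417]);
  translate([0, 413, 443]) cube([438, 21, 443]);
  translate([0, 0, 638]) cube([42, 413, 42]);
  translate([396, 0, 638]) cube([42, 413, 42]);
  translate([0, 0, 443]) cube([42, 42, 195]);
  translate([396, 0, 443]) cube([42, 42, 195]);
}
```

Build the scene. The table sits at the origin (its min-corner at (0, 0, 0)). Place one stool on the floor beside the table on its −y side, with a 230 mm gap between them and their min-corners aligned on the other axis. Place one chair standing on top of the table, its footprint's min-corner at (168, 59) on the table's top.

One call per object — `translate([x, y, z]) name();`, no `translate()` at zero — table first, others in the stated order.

table();
translate([0, -488, 0]) stool();
translate([168, 59, 744]) chair();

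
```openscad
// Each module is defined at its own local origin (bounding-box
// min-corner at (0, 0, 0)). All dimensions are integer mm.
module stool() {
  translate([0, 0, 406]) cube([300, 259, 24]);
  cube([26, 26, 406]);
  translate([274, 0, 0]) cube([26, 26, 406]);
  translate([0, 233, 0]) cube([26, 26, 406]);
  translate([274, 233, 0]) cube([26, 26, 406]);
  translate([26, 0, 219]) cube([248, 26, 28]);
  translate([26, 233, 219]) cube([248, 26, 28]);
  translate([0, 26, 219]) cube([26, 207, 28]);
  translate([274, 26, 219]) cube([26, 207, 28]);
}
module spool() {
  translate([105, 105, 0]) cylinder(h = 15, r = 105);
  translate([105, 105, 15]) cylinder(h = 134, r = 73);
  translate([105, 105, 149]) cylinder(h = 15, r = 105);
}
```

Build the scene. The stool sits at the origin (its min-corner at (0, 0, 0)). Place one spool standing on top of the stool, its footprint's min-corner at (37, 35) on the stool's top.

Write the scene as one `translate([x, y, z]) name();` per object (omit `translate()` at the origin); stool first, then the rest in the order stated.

stool();
translate([37, 35, 430]) spool();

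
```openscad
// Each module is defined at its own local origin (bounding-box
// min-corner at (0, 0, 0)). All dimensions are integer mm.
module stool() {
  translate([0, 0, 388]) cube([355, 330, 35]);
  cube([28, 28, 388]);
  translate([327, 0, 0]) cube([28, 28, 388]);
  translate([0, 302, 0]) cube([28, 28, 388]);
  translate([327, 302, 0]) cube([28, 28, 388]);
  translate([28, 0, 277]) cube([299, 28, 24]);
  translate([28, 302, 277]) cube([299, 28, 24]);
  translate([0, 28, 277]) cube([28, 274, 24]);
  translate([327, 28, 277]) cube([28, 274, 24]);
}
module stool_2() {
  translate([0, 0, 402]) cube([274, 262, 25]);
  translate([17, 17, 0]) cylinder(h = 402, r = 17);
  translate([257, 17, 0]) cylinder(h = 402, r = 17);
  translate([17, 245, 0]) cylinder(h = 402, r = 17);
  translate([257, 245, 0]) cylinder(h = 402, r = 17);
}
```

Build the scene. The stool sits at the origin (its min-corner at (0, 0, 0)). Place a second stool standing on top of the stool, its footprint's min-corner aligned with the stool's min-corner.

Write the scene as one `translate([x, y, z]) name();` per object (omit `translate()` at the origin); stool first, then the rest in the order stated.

stool();
translate([0, 0, 423]) stool_2();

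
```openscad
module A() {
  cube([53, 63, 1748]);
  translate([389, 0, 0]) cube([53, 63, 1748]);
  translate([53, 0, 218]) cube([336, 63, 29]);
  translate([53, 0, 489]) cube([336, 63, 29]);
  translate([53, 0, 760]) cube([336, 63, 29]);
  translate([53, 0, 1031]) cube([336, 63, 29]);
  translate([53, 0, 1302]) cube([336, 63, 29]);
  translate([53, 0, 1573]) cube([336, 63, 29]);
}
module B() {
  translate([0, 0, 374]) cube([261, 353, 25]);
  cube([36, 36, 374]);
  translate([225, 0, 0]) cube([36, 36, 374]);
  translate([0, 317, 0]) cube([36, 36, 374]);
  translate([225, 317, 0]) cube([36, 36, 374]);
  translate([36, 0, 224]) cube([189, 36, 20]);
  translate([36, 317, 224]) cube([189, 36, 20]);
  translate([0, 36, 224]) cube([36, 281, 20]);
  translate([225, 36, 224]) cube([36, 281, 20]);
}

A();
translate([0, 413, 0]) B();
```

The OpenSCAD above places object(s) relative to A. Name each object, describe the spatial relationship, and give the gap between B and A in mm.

A is a ladder. B is a stool. The stool is on the floor beside the ladder on its +y side. The gap between the stool and the ladder is 350 mm.

The stool's nearest face is 350 mm from the ladder's +y face.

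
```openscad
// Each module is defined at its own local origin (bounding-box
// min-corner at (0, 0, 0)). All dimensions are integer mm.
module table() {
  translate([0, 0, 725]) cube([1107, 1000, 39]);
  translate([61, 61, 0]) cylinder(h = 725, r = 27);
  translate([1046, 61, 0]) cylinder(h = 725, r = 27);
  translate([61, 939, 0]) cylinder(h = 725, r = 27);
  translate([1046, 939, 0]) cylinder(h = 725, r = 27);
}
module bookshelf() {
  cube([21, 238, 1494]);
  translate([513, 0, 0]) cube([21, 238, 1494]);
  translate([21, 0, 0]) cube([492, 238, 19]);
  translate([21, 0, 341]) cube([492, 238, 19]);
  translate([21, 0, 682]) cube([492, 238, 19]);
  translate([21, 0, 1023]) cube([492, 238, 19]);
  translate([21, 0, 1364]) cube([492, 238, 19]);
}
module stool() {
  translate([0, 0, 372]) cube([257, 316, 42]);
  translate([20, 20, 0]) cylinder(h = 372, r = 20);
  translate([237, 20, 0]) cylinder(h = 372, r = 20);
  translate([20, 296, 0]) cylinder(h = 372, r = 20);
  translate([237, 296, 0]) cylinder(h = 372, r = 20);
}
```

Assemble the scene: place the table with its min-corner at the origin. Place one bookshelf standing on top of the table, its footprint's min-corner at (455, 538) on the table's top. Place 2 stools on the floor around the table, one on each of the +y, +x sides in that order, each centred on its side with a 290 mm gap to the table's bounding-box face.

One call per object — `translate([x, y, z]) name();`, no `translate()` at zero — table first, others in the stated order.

table();
translate([455, 538, 764]) bookshelf();
translate([425, 1290, 0]) stool();
translate([1397, 342, 0]) stool();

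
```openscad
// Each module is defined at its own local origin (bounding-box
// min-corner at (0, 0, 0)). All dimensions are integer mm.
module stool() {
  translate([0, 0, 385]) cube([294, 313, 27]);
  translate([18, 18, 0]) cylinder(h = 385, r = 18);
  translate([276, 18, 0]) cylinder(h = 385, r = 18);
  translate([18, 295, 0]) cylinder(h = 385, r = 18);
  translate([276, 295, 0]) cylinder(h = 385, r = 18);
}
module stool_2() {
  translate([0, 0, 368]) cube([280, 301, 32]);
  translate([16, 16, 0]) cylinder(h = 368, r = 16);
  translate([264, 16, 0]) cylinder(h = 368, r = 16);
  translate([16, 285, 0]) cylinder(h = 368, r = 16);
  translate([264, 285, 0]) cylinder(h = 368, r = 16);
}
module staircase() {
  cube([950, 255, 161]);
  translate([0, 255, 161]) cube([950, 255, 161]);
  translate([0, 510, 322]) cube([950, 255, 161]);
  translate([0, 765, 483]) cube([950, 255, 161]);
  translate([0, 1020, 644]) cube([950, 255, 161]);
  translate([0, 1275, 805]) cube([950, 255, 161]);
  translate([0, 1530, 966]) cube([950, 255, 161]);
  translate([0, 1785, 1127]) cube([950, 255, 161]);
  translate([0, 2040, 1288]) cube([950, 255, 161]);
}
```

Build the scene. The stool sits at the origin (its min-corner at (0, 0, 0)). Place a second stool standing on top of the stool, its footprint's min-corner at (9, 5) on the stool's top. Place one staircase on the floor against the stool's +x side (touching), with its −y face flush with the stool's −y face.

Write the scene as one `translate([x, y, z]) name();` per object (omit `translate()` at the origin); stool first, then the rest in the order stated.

stool();
translate([9, 5, 412]) stool_2();
translate([294, 0, 0]) staircase();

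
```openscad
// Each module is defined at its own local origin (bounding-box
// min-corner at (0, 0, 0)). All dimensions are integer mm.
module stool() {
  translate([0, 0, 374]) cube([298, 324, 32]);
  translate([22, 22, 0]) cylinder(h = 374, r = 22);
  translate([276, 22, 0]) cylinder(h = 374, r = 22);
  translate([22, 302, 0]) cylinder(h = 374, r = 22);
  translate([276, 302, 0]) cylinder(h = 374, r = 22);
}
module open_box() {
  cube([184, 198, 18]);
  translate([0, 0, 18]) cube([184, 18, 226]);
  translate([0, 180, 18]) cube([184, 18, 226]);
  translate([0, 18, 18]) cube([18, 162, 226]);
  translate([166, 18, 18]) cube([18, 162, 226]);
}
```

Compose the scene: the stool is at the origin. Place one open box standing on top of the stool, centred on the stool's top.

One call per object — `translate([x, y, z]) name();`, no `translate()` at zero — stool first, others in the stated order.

stool();
translate([57, 63, 406]) open_box();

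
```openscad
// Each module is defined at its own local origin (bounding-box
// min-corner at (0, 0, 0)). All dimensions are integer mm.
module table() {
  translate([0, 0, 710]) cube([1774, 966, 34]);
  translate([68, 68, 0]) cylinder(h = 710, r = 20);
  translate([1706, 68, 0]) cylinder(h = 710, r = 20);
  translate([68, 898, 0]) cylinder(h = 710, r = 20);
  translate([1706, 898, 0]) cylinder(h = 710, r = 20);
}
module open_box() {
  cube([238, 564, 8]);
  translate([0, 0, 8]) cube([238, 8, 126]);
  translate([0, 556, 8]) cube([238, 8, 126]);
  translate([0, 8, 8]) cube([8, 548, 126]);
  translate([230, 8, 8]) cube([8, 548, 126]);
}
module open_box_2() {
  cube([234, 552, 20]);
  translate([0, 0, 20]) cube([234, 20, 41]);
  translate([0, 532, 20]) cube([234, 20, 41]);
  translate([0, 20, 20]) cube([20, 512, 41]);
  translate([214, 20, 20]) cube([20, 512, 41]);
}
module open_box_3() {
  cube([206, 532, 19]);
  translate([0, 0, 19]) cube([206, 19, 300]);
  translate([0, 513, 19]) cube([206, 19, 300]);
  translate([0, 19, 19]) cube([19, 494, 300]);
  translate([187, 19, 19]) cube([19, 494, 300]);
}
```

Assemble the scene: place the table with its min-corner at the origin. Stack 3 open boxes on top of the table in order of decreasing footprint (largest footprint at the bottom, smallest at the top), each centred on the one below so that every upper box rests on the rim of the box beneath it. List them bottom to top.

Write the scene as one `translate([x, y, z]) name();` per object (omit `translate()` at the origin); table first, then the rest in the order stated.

table();
translate([768, 201, 744]) open_box();
translate([770, 207, 878]) open_box_2();
translate([784, 217, 939]) open_box_3();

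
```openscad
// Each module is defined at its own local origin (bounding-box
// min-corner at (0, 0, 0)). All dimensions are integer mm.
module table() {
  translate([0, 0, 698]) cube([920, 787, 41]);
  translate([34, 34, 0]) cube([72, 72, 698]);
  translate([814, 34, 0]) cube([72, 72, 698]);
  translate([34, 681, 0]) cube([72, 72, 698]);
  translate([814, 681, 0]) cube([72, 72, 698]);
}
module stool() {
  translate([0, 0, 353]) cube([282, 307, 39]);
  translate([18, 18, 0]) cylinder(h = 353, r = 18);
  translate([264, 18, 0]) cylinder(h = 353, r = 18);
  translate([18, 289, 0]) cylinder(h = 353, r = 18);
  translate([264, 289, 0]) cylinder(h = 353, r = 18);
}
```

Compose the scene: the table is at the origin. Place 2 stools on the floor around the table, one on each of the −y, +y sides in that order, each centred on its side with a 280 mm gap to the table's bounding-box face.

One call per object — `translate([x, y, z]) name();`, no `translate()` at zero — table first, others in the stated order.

table();
translate([319, -587, 0]) stool();
translate([319, 1067, 0]) stool();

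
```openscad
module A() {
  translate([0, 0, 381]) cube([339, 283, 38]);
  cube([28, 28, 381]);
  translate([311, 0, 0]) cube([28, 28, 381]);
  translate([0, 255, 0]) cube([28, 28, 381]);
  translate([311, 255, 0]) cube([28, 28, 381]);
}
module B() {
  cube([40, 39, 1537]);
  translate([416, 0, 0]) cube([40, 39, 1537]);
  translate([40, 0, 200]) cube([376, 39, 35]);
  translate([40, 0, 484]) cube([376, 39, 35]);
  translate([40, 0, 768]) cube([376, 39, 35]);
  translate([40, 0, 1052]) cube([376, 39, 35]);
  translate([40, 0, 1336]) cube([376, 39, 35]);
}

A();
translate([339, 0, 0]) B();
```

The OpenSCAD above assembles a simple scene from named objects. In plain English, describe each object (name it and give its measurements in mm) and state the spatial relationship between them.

A is a simple wooden stool: a rectangular seat 339 mm (x) by 283 mm (y), 38 mm thick, top face at z = 419 mm, on four square legs, each 28×28 mm in cross-section. The legs rest on z = 0, each flush with a corner of the seat.

B is a wooden ladder with two side rails of 40×39 mm section and 1537 mm height, set 456 mm apart overall. Between them run 5 rectangular rungs (39 mm deep, 35 mm thick), front faces flush with the rails' −y face. The bottom of the first rung is 200 mm above the floor and each subsequent rung is 284 mm higher than the one below.

The ladder is against the stool's +x side, with their −y faces flush.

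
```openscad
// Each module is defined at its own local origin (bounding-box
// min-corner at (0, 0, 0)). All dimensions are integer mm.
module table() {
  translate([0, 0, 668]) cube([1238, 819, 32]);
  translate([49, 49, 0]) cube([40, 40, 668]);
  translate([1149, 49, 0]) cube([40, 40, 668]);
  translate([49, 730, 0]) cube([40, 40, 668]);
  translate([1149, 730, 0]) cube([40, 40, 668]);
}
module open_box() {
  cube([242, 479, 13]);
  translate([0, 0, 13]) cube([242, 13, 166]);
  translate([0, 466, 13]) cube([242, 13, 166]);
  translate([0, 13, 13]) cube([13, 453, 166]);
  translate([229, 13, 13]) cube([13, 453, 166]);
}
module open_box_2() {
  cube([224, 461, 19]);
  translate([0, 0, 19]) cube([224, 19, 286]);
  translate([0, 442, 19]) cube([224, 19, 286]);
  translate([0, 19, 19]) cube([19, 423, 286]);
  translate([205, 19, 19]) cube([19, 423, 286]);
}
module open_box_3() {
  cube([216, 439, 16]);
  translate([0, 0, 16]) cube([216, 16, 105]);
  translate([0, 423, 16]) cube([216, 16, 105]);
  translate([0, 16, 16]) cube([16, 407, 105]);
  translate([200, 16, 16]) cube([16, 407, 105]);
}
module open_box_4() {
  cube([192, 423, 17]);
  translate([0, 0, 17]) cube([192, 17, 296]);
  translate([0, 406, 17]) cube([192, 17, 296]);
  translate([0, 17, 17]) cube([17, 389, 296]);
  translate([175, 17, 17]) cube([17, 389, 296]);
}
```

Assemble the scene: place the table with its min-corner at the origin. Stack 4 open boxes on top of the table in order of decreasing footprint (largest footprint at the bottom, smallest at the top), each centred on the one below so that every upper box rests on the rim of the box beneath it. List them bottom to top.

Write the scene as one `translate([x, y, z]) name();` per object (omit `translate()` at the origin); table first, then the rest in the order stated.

table();
translate([498, 170, 700]) open_box();
translate([507, 179, 879]) open_box_2();
translate([511, 190, 1184]) open_box_3();
translate([523, 198, 1305]) open_box_4();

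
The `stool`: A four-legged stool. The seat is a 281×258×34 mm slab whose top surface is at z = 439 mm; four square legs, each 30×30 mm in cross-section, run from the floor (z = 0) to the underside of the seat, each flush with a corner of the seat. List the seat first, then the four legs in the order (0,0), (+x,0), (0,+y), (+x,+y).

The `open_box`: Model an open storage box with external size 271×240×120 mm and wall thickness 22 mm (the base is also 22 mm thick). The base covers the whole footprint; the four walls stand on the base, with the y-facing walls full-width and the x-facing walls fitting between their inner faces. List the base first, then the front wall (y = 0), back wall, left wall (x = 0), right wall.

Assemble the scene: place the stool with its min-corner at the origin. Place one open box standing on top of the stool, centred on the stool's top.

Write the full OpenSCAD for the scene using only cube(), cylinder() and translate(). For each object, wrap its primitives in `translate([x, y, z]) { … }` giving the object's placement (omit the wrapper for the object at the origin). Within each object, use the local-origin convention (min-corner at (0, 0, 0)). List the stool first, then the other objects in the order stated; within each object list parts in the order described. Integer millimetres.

translate([0, 0, 405]) cube([281, 258, 34]);
cube([30, 30, 405]);
translate([251, 0, 0]) cube([30, 30, 405]);
translate([0, 228, 0]) cube([30, 30, 405]);
translate([251, 228, 0]) cube([30, 30, 405]);
translate([5, 9, 439]) {
  cube([271, 240, 22]);
  translate([0, 0, 22]) cube([271, 22, 98]);
  translate([0, 218, 22]) cube([271, 22, 98]);
  translate([0, 22, 22]) cube([22, 196, 98]);
  translate([249, 22, 22]) cube([22, 196, 98]);
}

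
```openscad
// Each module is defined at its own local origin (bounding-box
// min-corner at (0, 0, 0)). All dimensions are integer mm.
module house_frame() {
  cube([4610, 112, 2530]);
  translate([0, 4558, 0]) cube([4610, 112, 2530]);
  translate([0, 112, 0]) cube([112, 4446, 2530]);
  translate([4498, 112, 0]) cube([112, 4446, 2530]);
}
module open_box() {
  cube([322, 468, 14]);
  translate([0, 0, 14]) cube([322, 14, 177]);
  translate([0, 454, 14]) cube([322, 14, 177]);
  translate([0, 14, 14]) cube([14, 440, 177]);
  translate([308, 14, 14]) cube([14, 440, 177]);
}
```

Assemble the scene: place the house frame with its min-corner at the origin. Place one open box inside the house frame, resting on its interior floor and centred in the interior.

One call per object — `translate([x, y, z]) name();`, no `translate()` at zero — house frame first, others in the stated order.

house_frame();
translate([2144, 2101, 0]) open_box();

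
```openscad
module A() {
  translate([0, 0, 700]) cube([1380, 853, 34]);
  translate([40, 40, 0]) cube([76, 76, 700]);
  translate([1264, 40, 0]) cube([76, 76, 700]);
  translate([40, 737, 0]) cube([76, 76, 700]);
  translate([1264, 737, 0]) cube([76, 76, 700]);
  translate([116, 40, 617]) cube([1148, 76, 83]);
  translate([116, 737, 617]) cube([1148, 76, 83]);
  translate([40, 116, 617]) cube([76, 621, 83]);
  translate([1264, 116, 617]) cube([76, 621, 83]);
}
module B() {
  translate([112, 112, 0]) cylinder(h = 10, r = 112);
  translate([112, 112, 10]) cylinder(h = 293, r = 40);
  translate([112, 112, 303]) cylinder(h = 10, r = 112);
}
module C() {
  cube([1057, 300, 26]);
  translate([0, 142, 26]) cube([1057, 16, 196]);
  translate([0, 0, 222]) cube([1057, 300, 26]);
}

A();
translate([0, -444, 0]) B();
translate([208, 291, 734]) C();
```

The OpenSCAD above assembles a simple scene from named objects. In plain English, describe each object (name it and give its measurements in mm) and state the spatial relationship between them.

A is a table with a 1380×853 mm rectangular top, 34 mm thick, top surface at z = 734 mm, supported by four 76×76 mm square legs, each inset 40 mm from the nearest pair of top edges, running from the floor. Four apron rails, 76 mm thick and 83 mm tall, run between adjacent legs with their top edges flush with the underside of the top and their outer faces flush with the legs' outer faces.

B is a spool: two coaxial disc flanges of radius 112 mm and thickness 10 mm, joined by a core cylinder of radius 40 mm and height 293 mm. The lower flange rests on z = 0 and the three cylinders share a vertical axis.

C is an I-beam lying along x, 1057 mm long. Overall section height 248 mm. Two flanges 300 mm wide (y) and 26 mm thick, one on the floor and one at the top; a web 16 mm thick runs between them, centred on the flange width.

The spool is on the floor beside the table on its −y side. The I-beam is on top of the table.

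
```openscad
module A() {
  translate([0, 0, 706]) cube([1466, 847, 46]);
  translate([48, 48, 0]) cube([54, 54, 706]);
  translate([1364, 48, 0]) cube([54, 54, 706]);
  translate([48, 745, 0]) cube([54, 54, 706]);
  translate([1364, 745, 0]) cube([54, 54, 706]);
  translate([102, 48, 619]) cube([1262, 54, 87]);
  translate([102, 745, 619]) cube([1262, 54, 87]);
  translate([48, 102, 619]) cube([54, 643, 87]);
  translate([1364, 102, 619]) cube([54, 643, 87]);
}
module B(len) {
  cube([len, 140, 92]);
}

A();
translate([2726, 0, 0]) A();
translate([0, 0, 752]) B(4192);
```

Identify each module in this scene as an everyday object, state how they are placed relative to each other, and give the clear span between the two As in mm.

A is a table. B is a beam. A beam spans the tops of two tables. The clear span between the two tables is 1260 mm.

Second table starts at x = 2726; first ends at x = 1466; clear span = 2726 − 1466 = 1260 mm.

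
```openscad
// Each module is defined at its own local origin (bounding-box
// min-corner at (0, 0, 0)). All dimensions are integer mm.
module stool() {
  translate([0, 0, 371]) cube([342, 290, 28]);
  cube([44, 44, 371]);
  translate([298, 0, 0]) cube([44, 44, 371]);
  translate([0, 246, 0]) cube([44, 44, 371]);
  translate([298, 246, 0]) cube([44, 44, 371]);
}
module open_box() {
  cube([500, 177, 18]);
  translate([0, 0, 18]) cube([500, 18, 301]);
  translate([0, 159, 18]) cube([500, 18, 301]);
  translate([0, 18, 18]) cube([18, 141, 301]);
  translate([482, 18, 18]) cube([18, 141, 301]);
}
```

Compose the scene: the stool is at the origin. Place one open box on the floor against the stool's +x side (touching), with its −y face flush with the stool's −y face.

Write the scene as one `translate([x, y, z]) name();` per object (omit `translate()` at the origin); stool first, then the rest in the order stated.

stool();
translate([342, 0, 0]) open_box();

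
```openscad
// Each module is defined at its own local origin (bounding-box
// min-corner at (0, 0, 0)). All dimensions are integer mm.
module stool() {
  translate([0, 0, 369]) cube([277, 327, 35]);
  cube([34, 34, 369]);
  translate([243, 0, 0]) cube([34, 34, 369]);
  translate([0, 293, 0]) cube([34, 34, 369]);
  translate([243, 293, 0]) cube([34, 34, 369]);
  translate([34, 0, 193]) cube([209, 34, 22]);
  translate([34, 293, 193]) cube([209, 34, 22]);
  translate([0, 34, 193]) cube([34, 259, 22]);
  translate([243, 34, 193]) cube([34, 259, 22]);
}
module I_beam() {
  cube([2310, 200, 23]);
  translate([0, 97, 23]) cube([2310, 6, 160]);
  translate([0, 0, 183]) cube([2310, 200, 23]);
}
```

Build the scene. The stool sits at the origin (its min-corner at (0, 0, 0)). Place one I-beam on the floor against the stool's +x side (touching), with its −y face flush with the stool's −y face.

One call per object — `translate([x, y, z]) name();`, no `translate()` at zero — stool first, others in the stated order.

stool();
translate([277, 0, 0]) I_beam();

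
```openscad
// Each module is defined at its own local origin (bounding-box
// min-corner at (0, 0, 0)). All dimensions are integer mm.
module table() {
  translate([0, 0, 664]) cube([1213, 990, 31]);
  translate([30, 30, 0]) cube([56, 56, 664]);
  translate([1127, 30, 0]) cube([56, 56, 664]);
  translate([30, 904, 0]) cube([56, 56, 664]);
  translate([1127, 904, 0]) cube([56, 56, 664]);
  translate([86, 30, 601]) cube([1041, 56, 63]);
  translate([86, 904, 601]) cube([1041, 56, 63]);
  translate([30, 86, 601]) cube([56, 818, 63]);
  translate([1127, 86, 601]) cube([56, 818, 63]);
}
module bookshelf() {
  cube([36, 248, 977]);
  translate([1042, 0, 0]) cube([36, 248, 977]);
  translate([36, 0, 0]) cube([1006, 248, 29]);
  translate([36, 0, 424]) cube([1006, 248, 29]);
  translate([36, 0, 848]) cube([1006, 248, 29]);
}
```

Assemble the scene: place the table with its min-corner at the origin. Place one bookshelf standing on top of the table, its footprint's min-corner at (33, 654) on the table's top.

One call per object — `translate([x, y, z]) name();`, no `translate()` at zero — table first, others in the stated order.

table();
translate([33, 654, 695]) bookshelf();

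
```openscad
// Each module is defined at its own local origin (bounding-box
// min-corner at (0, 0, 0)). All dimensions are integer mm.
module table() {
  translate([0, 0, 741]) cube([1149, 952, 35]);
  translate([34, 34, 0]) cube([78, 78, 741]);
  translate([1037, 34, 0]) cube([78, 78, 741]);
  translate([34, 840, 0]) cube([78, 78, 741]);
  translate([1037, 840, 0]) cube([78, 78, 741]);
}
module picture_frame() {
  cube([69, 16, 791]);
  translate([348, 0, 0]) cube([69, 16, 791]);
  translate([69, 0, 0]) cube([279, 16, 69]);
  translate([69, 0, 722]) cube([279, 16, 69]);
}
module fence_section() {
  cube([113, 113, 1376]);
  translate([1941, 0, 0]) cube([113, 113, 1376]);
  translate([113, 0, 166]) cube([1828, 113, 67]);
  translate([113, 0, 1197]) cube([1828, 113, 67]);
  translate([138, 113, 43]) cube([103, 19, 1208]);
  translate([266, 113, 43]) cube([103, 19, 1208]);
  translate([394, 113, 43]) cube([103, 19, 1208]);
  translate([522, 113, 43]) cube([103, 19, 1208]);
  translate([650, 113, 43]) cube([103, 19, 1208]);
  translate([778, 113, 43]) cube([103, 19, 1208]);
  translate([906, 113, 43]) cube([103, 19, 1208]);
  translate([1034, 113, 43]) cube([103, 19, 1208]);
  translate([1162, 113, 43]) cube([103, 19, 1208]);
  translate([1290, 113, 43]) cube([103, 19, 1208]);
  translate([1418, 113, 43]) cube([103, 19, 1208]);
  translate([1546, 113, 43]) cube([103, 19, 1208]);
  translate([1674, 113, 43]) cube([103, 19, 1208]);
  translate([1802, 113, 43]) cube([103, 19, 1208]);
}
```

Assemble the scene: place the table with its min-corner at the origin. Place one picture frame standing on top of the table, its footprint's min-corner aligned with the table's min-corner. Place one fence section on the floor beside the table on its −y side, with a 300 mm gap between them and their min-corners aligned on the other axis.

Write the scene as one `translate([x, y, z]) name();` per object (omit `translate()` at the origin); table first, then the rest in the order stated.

table();
translate([0, 0, 776]) picture_frame();
translate([0, -432, 0]) fence_section();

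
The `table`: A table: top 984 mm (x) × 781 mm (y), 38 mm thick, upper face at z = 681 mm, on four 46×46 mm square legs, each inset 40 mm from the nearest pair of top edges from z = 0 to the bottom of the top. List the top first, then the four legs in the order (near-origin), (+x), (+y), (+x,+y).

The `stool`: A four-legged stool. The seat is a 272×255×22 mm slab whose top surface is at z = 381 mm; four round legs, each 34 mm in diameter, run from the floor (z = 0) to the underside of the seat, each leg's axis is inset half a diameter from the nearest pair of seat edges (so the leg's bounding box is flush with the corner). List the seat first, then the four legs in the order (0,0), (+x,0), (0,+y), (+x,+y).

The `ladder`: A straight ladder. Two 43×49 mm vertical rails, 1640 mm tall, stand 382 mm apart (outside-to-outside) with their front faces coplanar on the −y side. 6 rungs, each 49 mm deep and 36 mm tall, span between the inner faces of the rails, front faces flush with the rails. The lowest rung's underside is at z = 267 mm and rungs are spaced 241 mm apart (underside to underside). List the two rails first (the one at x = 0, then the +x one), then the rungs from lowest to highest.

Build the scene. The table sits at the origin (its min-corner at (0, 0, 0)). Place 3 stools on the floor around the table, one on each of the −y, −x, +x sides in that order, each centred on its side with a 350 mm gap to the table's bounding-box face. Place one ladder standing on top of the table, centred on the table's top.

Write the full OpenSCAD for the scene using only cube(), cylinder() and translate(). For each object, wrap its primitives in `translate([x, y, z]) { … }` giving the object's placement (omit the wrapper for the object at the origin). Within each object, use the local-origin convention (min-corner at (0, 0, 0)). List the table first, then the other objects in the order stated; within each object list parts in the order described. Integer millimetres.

translate([0, 0, 643]) cube([984, 781, 38]);
translate([40, 40, 0]) cube([46, 46, 643]);
translate([898, 40, 0]) cube([46, 46, 643]);
translate([40, 695, 0]) cube([46, 46, 643]);
translate([898, 695, 0]) cube([46, 46, 643]);
translate([356, -605, 0]) {
  translate([0, 0, 359]) cube([272, 255, 22]);
  translate([17, 17, 0]) cylinder(h = 359, r = 17);
  translate([255, 17, 0]) cylinder(h = 359, r = 17);
  translate([17, 238, 0]) cylinder(h = 359, r = 17);
  translate([255, 238, 0]) cylinder(h = 359, r = 17);
}
translate([-622, 263, 0]) {
  translate([0, 0, 359]) cube([272, 255, 22]);
  translate([17, 17, 0]) cylinder(h = 359, r = 17);
  translate([255, 17, 0]) cylinder(h = 359, r = 17);
  translate([17, 238, 0]) cylinder(h = 359, r = 17);
  translate([255, 238, 0]) cylinder(h = 359, r = 17);
}
translate([1334, 263, 0]) {
  translate([0, 0, 359]) cube([272, 255, 22]);
  translate([17, 17, 0]) cylinder(h = 359, r = 17);
  translate([255, 17, 0]) cylinder(h = 359, r = 17);
  translate([17, 238, 0]) cylinder(h = 359, r = 17);
  translate([255, 238, 0]) cylinder(h = 359, r = 17);
}
translate([301, 366, 681]) {
  cube([43, 49, 1640]);
  translate([339, 0, 0]) cube([43, 49, 1640]);
  translate([43, 0, 267]) cube([296, 49, 36]);
  translate([43, 0, 508]) cube([296, 49, 36]);
  translate([43, 0, 749]) cube([296, 49, 36]);
  translate([43, 0, 990]) cube([296, 49, 36]);
  translate([43, 0, 1231]) cube([296, 49, 36]);
  translate([43, 0, 1472]) cube([296, 49, 36]);
}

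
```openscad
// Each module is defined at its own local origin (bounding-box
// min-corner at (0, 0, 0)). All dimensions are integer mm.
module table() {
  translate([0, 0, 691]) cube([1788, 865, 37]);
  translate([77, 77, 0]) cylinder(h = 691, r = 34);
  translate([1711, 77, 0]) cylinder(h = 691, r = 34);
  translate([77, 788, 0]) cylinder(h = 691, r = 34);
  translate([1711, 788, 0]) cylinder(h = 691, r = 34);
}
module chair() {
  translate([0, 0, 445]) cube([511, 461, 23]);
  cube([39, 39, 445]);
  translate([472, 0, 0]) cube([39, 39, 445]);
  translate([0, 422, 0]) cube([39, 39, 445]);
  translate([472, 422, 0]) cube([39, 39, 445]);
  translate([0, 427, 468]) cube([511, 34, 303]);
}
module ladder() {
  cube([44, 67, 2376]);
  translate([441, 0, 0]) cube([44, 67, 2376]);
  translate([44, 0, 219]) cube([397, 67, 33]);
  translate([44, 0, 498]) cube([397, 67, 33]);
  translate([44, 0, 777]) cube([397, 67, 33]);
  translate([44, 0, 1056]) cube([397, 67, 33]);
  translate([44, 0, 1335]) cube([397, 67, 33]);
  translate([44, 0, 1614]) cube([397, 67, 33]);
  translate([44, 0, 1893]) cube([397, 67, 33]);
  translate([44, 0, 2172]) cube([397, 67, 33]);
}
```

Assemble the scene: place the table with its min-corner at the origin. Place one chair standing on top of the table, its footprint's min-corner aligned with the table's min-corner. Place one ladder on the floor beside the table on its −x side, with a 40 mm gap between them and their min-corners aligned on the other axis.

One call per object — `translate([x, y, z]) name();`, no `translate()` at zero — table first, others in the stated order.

table();
translate([0, 0, 728]) chair();
translate([-525, 0, 0]) ladder();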